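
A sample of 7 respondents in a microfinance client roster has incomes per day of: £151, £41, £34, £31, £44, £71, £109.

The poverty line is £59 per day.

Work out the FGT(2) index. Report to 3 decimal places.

Below z: £31, £34, £41, £44 (q = 4 of N = 7).
Relative gaps: (59−31)/59 = 0.4746; (59−34)/59 = 0.4237; (59−41)/59 = 0.3051; (59−44)/59 = 0.2542.
Squared: 0.2252; 0.1795; 0.0931; 0.0646.
Sum = 0.562482; P₂ = 0.562482 / 7 = 0.080.

0.080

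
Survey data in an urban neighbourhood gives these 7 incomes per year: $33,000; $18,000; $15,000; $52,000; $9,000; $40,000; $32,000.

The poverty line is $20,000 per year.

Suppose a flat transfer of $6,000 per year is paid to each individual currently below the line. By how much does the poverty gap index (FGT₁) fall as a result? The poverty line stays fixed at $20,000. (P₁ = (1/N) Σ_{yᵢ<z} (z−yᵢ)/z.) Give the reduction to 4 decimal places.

Before: below the line — $9,000, $15,000, $18,000; poverty gap index (FGT₁) = 0.128571.
After the $6,000 transfer: below the line — $15,000; poverty gap index (FGT₁) = 0.035714.
Reduction = 0.128571 − 0.035714 = 0.0929.

0.0929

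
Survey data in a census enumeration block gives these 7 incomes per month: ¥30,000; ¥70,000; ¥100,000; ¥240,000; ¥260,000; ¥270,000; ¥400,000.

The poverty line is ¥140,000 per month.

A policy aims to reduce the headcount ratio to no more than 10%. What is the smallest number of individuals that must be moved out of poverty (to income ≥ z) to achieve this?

Currently q = 3 of N = 7 are below the line (H = 0.429).
A headcount ratio of at most 10% allows at most ⌊0.10 × 7⌋ = 0 poor individuals.
So at least 3 − 0 = 3 must be lifted.

3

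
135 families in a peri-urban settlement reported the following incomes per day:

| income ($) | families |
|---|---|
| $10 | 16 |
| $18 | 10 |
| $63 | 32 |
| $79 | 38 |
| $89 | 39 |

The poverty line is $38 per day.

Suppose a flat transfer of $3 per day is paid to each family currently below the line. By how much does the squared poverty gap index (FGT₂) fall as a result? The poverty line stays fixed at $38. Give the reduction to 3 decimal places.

0.019

Before: below the line — 16×$10, 10×$18; squared poverty gap index (FGT₂) = 0.08487.
After the $3 transfer: below the line — 16×$13, 10×$21; squared poverty gap index (FGT₂) = 0.06612.
Reduction = 0.08487 − 0.06612 = 0.019.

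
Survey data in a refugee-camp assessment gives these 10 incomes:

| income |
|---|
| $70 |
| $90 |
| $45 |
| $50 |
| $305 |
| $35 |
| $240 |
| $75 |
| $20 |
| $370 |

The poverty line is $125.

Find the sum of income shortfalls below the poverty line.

Below the line: $20, $35, $45, $50, $70, $75, $90 (q = 7 of N = 10).
Individual gaps: 125−20 = 105; 125−35 = 90; 125−45 = 80; 125−50 = 75; 125−70 = 55; 125−75 = 50; 125−90 = 35.
Aggregate gap = $490.

$490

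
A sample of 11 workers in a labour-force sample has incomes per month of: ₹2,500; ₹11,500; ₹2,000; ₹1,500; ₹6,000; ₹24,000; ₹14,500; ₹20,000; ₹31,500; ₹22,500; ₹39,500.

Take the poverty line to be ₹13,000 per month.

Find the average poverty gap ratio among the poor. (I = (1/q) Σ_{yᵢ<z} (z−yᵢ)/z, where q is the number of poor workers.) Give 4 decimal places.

Below the line: ₹1,500, ₹2,000, ₹2,500, ₹6,000, ₹11,500 (q = 5 of N = 11).
Relative gaps: 0.8846, 0.8462, 0.8077, 0.5385, 0.1154; sum = 3.192308.
I averages over the q = 5 poor units only: 3.192308 / 5 = 0.6385.

0.6385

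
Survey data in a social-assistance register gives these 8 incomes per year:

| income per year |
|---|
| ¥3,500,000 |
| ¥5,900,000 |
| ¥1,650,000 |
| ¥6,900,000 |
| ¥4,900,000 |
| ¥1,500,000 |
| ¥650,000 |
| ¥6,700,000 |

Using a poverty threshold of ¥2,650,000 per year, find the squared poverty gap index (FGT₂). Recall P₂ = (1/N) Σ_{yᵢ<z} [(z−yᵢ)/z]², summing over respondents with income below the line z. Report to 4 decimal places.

Below z: ¥650,000, ¥1,500,000, ¥1,650,000 (q = 3 of N = 8).
Shortfall ratios: (2650000−650000)/2650000 = 0.7547; (2650000−1500000)/2650000 = 0.4340; (2650000−1650000)/2650000 = 0.3774.
Squared: 0.5696; 0.1883; 0.1424.
Sum = 0.900320; P₂ = 0.900320 / 8 = 0.1125.

0.1125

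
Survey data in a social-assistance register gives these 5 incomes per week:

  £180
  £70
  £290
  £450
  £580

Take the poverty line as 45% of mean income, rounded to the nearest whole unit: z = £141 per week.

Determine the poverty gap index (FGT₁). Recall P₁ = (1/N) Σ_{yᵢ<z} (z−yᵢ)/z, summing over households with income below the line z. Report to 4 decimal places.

Incomes under z: £70 (q = 1 of N = 5).
Gap ratios (z−y)/z: (141−70)/141 = 0.5035.
Σ = 0.503546. Dividing by the full population N = 5 gives P₁ = 0.1007.

0.1007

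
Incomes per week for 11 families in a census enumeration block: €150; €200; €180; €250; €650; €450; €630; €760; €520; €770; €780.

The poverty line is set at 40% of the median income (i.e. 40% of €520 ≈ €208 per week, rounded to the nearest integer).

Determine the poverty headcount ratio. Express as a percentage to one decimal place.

3 of the 11 families have income below €208.
H = 3/11 = 27.3%.

27.3%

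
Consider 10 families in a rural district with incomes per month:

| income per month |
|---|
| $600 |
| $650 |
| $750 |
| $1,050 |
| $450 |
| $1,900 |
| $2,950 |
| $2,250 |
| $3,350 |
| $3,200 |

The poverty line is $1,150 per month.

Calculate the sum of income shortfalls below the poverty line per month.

$2,250

Below the line: $450, $600, $650, $750, $1,050 (q = 5 of N = 10).
Individual gaps: 1150−450 = 700; 1150−600 = 550; 1150−650 = 500; 1150−750 = 400; 1150−1050 = 100.
Aggregate gap = $2,250.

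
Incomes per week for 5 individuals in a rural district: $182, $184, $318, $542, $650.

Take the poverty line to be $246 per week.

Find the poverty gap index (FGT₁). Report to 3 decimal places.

0.102

Incomes under z: $182, $184 (q = 2 of N = 5).
Relative gaps: (246−182)/246 = 0.2602; (246−184)/246 = 0.2520.
Σ = 0.512195. Dividing by the full population N = 5 gives P₁ = 0.102.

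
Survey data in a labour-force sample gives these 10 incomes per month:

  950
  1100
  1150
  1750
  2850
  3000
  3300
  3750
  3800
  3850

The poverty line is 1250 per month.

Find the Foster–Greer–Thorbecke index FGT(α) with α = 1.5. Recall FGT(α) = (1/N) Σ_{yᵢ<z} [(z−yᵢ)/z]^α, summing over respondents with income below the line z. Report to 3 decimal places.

0.018

Incomes under z: 950, 1100, 1150 (q = 3 of N = 10).
Shortfall ratios: (1250−950)/1250 = 0.2400; (1250−1100)/1250 = 0.1200; (1250−1150)/1250 = 0.0800.
Raised to α = 1.5: 0.11758; 0.04157; 0.02263.
Sum = 0.181772; FGT(1.5) = 0.181772 / 10 = 0.018.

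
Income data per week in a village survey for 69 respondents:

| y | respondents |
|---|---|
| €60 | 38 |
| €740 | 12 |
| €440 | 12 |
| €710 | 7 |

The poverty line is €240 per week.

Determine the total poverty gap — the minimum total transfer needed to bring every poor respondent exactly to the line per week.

€6,840

Below the line: 38×€60 (q = 38 of N = 69).
Individual gaps: 38×(240−60) = 6840.
Aggregate gap = €6,840.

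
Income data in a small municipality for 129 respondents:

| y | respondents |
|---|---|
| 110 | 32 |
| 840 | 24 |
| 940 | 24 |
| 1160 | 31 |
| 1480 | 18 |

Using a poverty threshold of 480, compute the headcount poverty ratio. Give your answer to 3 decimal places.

0.248

32 of the 129 respondents have income below 480.
H = 32/129 = 0.248.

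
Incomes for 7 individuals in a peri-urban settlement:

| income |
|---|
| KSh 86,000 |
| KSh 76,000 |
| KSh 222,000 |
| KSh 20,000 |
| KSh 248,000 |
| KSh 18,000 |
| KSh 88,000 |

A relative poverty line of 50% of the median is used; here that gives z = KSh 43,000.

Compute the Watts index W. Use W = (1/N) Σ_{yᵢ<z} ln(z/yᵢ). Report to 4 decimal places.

0.2338

Poor units: KSh 18,000, KSh 20,000 (q = 2 of N = 7).
Log shortfalls: ln(43000/18000) = 0.8708; ln(43000/20000) = 0.7655.
W = 1.636296 / 7 = 0.2338.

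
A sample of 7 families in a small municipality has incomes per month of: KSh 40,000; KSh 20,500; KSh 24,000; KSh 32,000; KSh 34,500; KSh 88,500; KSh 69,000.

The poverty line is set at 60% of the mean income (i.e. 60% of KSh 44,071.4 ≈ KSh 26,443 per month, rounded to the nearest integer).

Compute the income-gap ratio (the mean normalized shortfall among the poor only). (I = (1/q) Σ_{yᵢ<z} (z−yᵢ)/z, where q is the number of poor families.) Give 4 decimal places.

Below z: KSh 20,500, KSh 24,000 (q = 2 of N = 7).
Relative gaps: 0.2247, 0.0924; sum = 0.317135.
I averages over the q = 2 poor units only: 0.317135 / 2 = 0.1586.

0.1586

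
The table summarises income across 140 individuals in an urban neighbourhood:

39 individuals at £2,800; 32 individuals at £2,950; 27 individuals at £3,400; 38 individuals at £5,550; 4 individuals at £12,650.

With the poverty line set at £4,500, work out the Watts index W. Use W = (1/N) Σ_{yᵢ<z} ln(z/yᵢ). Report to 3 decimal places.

Below z: 39×£2,800, 32×£2,950, 27×£3,400 (q = 98 of N = 140).
Log gaps: ln(4500/2800) = 0.4745 (×39); ln(4500/2950) = 0.4223 (×32); ln(4500/3400) = 0.2803 (×27).
W = 39.584726 / 140 = 0.283.

0.283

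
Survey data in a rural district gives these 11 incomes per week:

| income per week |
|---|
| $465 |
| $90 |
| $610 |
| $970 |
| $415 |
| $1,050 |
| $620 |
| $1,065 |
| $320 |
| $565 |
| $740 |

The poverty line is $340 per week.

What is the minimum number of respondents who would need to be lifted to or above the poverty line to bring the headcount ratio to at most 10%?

1

2 of the 11 respondents are poor, so H = 2/11 = 0.182.
A headcount ratio of at most 10% allows at most ⌊0.10 × 11⌋ = 1 poor respondents.
So at least 2 − 1 = 1 must be lifted.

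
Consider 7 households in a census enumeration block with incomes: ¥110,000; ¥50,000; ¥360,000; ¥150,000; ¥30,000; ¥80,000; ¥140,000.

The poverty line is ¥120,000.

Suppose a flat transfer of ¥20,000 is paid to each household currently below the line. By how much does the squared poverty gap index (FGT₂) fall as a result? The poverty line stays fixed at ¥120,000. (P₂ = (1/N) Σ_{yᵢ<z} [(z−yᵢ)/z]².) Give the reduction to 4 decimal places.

Before: below the line — ¥30,000, ¥50,000, ¥80,000, ¥110,000; squared poverty gap index (FGT₂) = 0.145833.
After the ¥20,000 transfer: below the line — ¥50,000, ¥70,000, ¥100,000; squared poverty gap index (FGT₂) = 0.077381.
Reduction = 0.145833 − 0.077381 = 0.0685.

0.0685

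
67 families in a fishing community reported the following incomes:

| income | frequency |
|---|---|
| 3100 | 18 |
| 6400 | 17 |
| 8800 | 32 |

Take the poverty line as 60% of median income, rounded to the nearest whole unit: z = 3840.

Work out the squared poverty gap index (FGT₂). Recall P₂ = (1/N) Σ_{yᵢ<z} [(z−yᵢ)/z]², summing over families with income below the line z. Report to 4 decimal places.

Incomes under z: 18×3100 (q = 18 of N = 67).
Normalized shortfalls: (3840−3100)/3840 = 0.1927 (×18).
Squared: 0.0371 (×18).
Sum = 0.668457; P₂ = 0.668457 / 67 = 0.0100.

0.0100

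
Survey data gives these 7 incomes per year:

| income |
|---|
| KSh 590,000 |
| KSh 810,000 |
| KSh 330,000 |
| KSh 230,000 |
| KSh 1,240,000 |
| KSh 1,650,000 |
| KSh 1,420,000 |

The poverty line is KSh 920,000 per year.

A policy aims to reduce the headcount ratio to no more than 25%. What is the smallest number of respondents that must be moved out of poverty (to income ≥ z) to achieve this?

4 of the 7 respondents are poor, so H = 4/7 = 0.571.
A headcount ratio of at most 25% allows at most ⌊0.25 × 7⌋ = 1 poor respondents.
So at least 4 − 1 = 3 must be lifted.

3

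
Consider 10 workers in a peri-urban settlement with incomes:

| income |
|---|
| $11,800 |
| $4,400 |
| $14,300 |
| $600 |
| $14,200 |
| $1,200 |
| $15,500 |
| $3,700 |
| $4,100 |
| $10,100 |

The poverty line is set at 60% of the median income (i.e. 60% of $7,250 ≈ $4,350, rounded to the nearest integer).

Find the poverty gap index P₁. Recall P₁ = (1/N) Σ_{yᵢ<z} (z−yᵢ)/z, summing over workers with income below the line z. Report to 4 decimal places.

Poor units: $600, $1,200, $3,700, $4,100 (q = 4 of N = 10).
Normalized shortfalls: (4350−600)/4350 = 0.8621; (4350−1200)/4350 = 0.7241; (4350−3700)/4350 = 0.1494; (4350−4100)/4350 = 0.0575.
Sum of shortfalls = 1.793103; P₁ averages over all N: 1.793103 / 10 = 0.1793.

0.1793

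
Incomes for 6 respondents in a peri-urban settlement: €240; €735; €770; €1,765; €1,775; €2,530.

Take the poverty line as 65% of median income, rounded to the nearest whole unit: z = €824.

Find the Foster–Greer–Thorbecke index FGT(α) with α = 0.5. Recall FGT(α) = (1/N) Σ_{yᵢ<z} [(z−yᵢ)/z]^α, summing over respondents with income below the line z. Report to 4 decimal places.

0.2378

Below the line: €240, €735, €770 (q = 3 of N = 6).
Relative gaps: (824−240)/824 = 0.7087; (824−735)/824 = 0.1080; (824−770)/824 = 0.0655.
Raised to α = 0.5: 0.84187; 0.32865; 0.25600.
Sum = 1.426510; FGT(0.5) = 1.426510 / 6 = 0.2378.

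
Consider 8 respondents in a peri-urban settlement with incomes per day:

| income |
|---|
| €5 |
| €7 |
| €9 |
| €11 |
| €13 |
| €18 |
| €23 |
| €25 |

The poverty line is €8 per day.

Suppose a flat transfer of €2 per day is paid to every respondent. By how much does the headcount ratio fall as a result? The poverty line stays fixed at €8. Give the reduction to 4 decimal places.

Before: below the line — €5, €7; headcount ratio = 0.250000.
After the €2 transfer: below the line — €7; headcount ratio = 0.125000.
Reduction = 0.250000 − 0.125000 = 0.1250.

0.1250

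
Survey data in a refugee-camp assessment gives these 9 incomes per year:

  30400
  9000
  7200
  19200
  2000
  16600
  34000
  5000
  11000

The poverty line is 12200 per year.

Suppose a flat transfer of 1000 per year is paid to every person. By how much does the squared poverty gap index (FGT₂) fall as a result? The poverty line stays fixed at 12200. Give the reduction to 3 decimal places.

Before: below the line — 2000, 5000, 7200, 9000, 11000; squared poverty gap index (FGT₂) = 0.14375.
After the 1000 transfer: below the line — 3000, 6000, 8200, 10000, 12000; squared poverty gap index (FGT₂) = 0.10747.
Reduction = 0.14375 − 0.10747 = 0.036.

0.036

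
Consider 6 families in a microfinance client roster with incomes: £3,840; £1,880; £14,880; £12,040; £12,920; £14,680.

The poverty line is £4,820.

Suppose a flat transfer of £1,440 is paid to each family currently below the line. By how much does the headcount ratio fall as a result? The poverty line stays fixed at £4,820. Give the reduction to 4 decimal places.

0.1667

Before: below the line — £1,880, £3,840; headcount ratio = 0.333333.
After the £1,440 transfer: below the line — £3,320; headcount ratio = 0.166667.
Reduction = 0.333333 − 0.166667 = 0.1667.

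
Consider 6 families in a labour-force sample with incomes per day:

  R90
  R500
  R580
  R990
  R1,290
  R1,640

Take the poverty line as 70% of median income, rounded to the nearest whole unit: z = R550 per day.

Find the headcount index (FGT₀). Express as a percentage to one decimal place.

2 of the 6 families have income below R550.
H = 2/6 = 33.3%.

33.3%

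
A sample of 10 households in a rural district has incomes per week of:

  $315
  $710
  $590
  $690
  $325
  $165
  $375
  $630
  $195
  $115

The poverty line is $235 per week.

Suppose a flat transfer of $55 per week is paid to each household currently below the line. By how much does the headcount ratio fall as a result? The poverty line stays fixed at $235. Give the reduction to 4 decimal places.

0.1000

Before: below the line — $115, $165, $195; headcount ratio = 0.300000.
After the $55 transfer: below the line — $170, $220; headcount ratio = 0.200000.
Reduction = 0.300000 − 0.200000 = 0.1000.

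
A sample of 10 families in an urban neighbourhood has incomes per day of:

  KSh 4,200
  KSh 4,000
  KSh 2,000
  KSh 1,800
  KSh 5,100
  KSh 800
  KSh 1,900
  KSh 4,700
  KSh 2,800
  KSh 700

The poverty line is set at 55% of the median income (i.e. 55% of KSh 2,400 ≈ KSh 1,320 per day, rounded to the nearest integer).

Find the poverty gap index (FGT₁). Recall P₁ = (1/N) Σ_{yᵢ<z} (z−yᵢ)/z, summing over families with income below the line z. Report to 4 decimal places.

0.0864

Poor units: KSh 700, KSh 800 (q = 2 of N = 10).
Gap ratios (z−y)/z: (1320−700)/1320 = 0.4697; (1320−800)/1320 = 0.3939.
Sum of shortfalls = 0.863636; P₁ averages over all N: 0.863636 / 10 = 0.0864.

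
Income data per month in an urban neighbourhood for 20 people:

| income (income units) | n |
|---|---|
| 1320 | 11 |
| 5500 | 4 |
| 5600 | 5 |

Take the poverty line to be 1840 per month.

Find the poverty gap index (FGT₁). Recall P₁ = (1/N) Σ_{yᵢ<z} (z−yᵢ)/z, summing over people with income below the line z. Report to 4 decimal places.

Incomes under z: 11×1320 (q = 11 of N = 20).
Relative gaps: (1840−1320)/1840 = 0.2826 (×11).
Σ = 3.108696. Dividing by the full population N = 20 gives P₁ = 0.1554.

0.1554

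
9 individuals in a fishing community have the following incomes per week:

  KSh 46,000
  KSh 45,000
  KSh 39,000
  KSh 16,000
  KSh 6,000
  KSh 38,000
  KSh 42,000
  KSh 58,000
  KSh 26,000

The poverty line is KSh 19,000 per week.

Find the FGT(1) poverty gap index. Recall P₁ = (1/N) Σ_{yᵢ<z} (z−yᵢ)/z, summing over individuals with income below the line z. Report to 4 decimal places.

Poor units: KSh 6,000, KSh 16,000 (q = 2 of N = 9).
Relative gaps: (19000−6000)/19000 = 0.6842; (19000−16000)/19000 = 0.1579.
Σ = 0.842105. Dividing by the full population N = 9 gives P₁ = 0.0936.

0.0936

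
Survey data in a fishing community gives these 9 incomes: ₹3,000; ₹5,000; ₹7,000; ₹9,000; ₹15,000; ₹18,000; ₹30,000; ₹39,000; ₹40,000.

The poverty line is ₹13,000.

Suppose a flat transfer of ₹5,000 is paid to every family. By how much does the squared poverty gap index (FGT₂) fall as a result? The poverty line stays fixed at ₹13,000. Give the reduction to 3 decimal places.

Before: below the line — ₹3,000, ₹5,000, ₹7,000, ₹9,000; squared poverty gap index (FGT₂) = 0.14201.
After the ₹5,000 transfer: below the line — ₹8,000, ₹10,000, ₹12,000; squared poverty gap index (FGT₂) = 0.02301.
Reduction = 0.14201 − 0.02301 = 0.119.

0.119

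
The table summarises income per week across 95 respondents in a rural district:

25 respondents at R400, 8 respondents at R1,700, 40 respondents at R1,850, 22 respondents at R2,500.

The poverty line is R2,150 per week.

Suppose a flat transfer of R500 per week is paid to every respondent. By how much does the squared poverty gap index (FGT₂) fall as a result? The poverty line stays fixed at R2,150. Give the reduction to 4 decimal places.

0.0973

Before: below the line — 25×R400, 8×R1,700, 40×R1,850; squared poverty gap index (FGT₂) = 0.186234.
After the R500 transfer: below the line — 25×R900; squared poverty gap index (FGT₂) = 0.088953.
Reduction = 0.186234 − 0.088953 = 0.0973.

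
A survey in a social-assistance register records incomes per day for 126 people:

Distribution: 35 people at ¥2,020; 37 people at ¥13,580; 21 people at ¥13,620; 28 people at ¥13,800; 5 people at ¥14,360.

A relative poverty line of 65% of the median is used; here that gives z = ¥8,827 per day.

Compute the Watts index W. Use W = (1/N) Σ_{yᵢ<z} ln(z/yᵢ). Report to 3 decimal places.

0.410

Incomes under z: 35×¥2,020 (q = 35 of N = 126).
Log shortfalls: ln(8827/2020) = 1.4747 (×35).
W = 51.615119 / 126 = 0.410.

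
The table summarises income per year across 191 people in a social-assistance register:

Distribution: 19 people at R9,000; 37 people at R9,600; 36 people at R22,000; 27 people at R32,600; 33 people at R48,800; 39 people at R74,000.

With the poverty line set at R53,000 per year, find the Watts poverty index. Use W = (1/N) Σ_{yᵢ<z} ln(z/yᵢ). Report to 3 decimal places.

Below the line: 19×R9,000, 37×R9,600, 36×R22,000, 27×R32,600, 33×R48,800 (q = 152 of N = 191).
Log shortfalls: ln(53000/9000) = 1.7731 (×19); ln(53000/9600) = 1.7085 (×37); ln(53000/22000) = 0.8792 (×36); ln(53000/32600) = 0.4860 (×27); ln(53000/48800) = 0.0826 (×33).
W = 144.402809 / 191 = 0.756.

0.756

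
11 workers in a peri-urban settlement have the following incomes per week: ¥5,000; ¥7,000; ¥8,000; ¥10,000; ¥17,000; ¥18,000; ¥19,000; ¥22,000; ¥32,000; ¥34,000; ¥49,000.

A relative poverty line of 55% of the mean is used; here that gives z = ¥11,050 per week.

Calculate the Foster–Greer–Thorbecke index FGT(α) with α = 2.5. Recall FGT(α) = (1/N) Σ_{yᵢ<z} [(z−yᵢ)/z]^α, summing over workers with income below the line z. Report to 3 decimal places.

0.031

Below the line: ¥5,000, ¥7,000, ¥8,000, ¥10,000 (q = 4 of N = 11).
Shortfall ratios: (11050−5000)/11050 = 0.5475; (11050−7000)/11050 = 0.3665; (11050−8000)/11050 = 0.2760; (11050−10000)/11050 = 0.0950.
Raised to α = 2.5: 0.22181; 0.08133; 0.04003; 0.00278.
Sum = 0.345947; FGT(2.5) = 0.345947 / 11 = 0.031.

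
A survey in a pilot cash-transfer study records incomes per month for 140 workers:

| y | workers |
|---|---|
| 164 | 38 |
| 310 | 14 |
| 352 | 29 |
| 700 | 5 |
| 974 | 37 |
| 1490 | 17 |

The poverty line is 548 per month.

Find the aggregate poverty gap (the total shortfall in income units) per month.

23608

Below z: 38×164, 14×310, 29×352 (q = 81 of N = 140).
Individual gaps: 38×(548−164) = 14592; 14×(548−310) = 3332; 29×(548−352) = 5684.
Aggregate gap = 23608.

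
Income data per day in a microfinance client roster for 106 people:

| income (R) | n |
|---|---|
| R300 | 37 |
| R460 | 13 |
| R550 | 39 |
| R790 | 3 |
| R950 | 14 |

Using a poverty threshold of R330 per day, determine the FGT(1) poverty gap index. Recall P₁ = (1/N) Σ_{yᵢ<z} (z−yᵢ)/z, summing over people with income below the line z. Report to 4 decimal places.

0.0317

Incomes under z: 37×R300 (q = 37 of N = 106).
Normalized shortfalls: (330−300)/330 = 0.0909 (×37).
Sum of shortfalls = 3.363636; P₁ averages over all N: 3.363636 / 106 = 0.0317.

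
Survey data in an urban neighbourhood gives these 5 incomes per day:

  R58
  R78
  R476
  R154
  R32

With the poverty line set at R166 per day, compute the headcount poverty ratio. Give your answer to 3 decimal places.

0.800

4 of the 5 respondents have income below R166.
H = 4/5 = 0.800.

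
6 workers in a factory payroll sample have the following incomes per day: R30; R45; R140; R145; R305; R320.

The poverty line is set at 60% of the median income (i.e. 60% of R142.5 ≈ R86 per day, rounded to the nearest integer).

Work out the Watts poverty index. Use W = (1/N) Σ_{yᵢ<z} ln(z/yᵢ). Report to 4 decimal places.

Incomes under z: R30, R45 (q = 2 of N = 6).
ln(z/y) terms: ln(86/30) = 1.0531; ln(86/45) = 0.6477.
W = 1.700835 / 6 = 0.2835.

0.2835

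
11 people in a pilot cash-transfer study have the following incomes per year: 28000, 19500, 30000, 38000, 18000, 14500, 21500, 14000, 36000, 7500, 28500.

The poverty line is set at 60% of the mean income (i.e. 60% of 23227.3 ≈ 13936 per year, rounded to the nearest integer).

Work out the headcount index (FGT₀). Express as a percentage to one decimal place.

9.1%

1 of the 11 people have income below 13936.
H = 1/11 = 9.1%.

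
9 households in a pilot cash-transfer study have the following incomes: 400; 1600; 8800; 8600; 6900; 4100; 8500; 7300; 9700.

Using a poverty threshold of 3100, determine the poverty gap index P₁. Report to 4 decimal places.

Poor units: 400, 1600 (q = 2 of N = 9).
Normalized shortfalls: (3100−400)/3100 = 0.8710; (3100−1600)/3100 = 0.4839.
Sum of shortfalls = 1.354839; P₁ averages over all N: 1.354839 / 9 = 0.1505.

0.1505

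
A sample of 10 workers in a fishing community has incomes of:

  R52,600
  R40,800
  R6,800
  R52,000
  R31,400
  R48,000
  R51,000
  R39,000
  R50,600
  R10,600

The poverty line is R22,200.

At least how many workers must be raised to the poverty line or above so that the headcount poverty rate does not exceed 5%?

2 of the 10 workers are poor, so H = 2/10 = 0.200.
A headcount ratio of at most 5% allows at most ⌊0.05 × 10⌋ = 0 poor workers.
So at least 2 − 0 = 2 must be lifted.

2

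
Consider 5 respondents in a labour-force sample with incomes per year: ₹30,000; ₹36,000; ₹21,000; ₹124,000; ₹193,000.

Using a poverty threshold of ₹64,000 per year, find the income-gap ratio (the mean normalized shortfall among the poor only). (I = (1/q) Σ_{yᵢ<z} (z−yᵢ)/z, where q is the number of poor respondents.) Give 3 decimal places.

0.547

Incomes under z: ₹21,000, ₹30,000, ₹36,000 (q = 3 of N = 5).
Shortfall ratios (z−y)/z: 0.6719, 0.5312, 0.4375; sum = 1.640625.
The income-gap ratio divides by q (the poor only): 1.640625 / 3 = 0.547.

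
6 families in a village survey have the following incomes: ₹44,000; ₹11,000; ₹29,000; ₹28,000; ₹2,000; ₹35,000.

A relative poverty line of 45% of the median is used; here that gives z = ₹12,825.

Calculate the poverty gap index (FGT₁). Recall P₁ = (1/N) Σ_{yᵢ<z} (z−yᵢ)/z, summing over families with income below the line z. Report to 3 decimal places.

Incomes under z: ₹2,000, ₹11,000 (q = 2 of N = 6).
Shortfall ratios: (12825−2000)/12825 = 0.8441; (12825−11000)/12825 = 0.1423.
Sum of shortfalls = 0.986355; P₁ averages over all N: 0.986355 / 6 = 0.164.

0.164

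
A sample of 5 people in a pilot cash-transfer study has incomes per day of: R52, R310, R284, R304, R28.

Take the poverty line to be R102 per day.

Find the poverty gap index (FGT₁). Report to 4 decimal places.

Below z: R28, R52 (q = 2 of N = 5).
Normalized shortfalls: (102−28)/102 = 0.7255; (102−52)/102 = 0.4902.
Σ = 1.215686. Dividing by the full population N = 5 gives P₁ = 0.2431.

0.2431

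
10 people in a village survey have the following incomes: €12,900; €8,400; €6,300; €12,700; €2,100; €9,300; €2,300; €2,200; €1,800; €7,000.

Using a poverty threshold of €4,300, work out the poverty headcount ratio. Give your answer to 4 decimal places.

4 of the 10 people have income below €4,300.
H = 4/10 = 0.4000.

0.4000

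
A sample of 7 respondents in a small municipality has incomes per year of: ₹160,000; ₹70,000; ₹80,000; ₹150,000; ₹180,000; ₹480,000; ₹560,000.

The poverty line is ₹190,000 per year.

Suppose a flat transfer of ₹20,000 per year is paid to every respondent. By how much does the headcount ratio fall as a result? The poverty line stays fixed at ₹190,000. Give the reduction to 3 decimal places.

0.143

Before: below the line — ₹70,000, ₹80,000, ₹150,000, ₹160,000, ₹180,000; headcount ratio = 0.71429.
After the ₹20,000 transfer: below the line — ₹90,000, ₹100,000, ₹170,000, ₹180,000; headcount ratio = 0.57143.
Reduction = 0.71429 − 0.57143 = 0.143.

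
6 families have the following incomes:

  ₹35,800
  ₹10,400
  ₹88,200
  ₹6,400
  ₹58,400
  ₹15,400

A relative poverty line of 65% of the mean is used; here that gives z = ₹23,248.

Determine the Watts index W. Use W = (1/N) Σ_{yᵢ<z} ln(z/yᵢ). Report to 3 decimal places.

0.418

Below the line: ₹6,400, ₹10,400, ₹15,400 (q = 3 of N = 6).
Log shortfalls: ln(23248/6400) = 1.2899; ln(23248/10400) = 0.8044; ln(23248/15400) = 0.4119.
W = 2.506186 / 6 = 0.418.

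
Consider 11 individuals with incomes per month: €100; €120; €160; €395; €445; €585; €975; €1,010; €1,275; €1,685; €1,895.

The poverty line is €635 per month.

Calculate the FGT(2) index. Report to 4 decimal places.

0.1969

Below the line: €100, €120, €160, €395, €445, €585 (q = 6 of N = 11).
Shortfall ratios: (635−100)/635 = 0.8425; (635−120)/635 = 0.8110; (635−160)/635 = 0.7480; (635−395)/635 = 0.3780; (635−445)/635 = 0.2992; (635−585)/635 = 0.0787.
Squared: 0.7098; 0.6578; 0.5596; 0.1428; 0.0895; 0.0062.
Sum = 2.165726; P₂ = 2.165726 / 11 = 0.1969.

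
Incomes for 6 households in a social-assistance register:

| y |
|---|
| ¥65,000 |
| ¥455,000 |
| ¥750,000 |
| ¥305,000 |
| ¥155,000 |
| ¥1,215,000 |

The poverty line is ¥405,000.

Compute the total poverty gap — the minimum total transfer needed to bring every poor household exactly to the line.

¥690,000

Incomes under z: ¥65,000, ¥155,000, ¥305,000 (q = 3 of N = 6).
Individual gaps: 405000−65000 = 340000; 405000−155000 = 250000; 405000−305000 = 100000.
Aggregate gap = ¥690,000.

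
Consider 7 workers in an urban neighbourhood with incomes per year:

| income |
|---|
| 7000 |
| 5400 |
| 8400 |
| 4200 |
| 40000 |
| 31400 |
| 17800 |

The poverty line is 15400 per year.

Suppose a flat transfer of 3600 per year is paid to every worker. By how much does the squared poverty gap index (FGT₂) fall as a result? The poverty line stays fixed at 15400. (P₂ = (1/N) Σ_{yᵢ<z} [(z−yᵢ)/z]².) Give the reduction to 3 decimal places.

0.128

Before: below the line — 4200, 5400, 7000, 8400; squared poverty gap index (FGT₂) = 0.20782.
After the 3600 transfer: below the line — 7800, 9000, 10600, 12000; squared poverty gap index (FGT₂) = 0.08031.
Reduction = 0.20782 − 0.08031 = 0.128.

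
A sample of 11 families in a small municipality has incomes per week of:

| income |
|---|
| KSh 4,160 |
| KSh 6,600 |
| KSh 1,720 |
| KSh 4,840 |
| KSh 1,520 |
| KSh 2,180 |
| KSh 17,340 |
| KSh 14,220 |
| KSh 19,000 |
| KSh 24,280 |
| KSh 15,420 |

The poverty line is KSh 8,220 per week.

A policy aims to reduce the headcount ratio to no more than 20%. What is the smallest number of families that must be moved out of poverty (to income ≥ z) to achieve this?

Currently q = 6 of N = 11 are below the line (H = 0.545).
A headcount ratio of at most 20% allows at most ⌊0.20 × 11⌋ = 2 poor families.
So at least 6 − 2 = 4 must be lifted.

4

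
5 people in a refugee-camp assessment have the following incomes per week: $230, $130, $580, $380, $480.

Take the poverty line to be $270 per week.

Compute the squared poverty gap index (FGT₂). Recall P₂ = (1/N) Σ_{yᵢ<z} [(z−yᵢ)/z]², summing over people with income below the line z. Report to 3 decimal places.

Below z: $130, $230 (q = 2 of N = 5).
Gap ratios (z−y)/z: (270−130)/270 = 0.5185; (270−230)/270 = 0.1481.
Squared: 0.2689; 0.0219.
Sum = 0.290809; P₂ = 0.290809 / 5 = 0.058.

0.058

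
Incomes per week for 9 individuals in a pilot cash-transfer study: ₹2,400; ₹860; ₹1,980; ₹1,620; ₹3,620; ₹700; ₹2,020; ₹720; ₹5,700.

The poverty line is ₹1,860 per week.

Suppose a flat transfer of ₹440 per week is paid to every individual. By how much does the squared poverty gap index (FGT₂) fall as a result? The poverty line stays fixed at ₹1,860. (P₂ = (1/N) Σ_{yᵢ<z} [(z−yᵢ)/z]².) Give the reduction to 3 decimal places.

0.076

Before: below the line — ₹700, ₹720, ₹860, ₹1,620; squared poverty gap index (FGT₂) = 0.11892.
After the ₹440 transfer: below the line — ₹1,140, ₹1,160, ₹1,300; squared poverty gap index (FGT₂) = 0.04246.
Reduction = 0.11892 − 0.04246 = 0.076.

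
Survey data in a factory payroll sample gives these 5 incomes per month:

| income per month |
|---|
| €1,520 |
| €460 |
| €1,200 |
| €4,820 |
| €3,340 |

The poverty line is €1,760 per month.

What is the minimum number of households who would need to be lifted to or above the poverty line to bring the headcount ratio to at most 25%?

3 of the 5 households are poor, so H = 3/5 = 0.600.
A headcount ratio of at most 25% allows at most ⌊0.25 × 5⌋ = 1 poor households.
So at least 3 − 1 = 2 must be lifted.

2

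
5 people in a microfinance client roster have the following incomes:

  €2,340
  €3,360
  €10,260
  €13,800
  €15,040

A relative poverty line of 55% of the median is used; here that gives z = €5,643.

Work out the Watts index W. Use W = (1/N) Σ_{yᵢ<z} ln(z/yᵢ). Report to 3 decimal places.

0.280

Below z: €2,340, €3,360 (q = 2 of N = 5).
Log gaps: ln(5643/2340) = 0.8803; ln(5643/3360) = 0.5185.
W = 1.398740 / 5 = 0.280.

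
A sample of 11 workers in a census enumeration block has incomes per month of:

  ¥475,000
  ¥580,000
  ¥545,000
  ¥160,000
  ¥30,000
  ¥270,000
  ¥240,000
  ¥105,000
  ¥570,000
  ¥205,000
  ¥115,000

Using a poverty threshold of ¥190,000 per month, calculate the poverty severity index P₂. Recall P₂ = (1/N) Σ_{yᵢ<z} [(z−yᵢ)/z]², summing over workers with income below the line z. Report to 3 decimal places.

Incomes under z: ¥30,000, ¥105,000, ¥115,000, ¥160,000 (q = 4 of N = 11).
Normalized shortfalls: (190000−30000)/190000 = 0.8421; (190000−105000)/190000 = 0.4474; (190000−115000)/190000 = 0.3947; (190000−160000)/190000 = 0.1579.
Squared: 0.7091; 0.2001; 0.1558; 0.0249.
Sum = 1.090028; P₂ = 1.090028 / 11 = 0.099.

0.099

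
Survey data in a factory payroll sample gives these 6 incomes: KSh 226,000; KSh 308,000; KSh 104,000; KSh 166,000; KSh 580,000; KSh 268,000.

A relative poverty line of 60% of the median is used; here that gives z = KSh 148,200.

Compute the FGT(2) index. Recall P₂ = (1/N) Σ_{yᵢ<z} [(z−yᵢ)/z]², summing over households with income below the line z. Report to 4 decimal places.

0.0148

Below the line: KSh 104,000 (q = 1 of N = 6).
Relative gaps: (148200−104000)/148200 = 0.2982.
Squared: 0.0890.
Sum = 0.088950; P₂ = 0.088950 / 6 = 0.0148.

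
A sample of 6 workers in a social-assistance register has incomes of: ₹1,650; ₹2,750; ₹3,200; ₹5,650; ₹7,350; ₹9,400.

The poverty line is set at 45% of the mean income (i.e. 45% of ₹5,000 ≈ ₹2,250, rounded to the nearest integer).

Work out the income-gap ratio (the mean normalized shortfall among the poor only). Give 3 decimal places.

Below z: ₹1,650 (q = 1 of N = 6).
Relative gaps: 0.2667; sum = 0.266667.
I averages over the q = 1 poor units only: 0.266667 / 1 = 0.267.

0.267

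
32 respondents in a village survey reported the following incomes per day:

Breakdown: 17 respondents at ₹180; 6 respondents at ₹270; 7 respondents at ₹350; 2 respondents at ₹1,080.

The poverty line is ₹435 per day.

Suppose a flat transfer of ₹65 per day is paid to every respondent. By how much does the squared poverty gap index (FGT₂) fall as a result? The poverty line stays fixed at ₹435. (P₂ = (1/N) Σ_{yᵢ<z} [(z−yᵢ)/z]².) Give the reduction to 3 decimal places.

0.106

Before: below the line — 17×₹180, 6×₹270, 7×₹350; squared poverty gap index (FGT₂) = 0.21789.
After the ₹65 transfer: below the line — 17×₹245, 6×₹335, 7×₹415; squared poverty gap index (FGT₂) = 0.11172.
Reduction = 0.21789 − 0.11172 = 0.106.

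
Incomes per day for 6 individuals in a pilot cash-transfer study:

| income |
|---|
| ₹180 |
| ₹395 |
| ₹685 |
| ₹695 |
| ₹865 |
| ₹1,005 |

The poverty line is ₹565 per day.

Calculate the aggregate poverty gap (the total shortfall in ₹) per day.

Poor units: ₹180, ₹395 (q = 2 of N = 6).
Individual gaps: 565−180 = 385; 565−395 = 170.
Aggregate gap = ₹555.

₹555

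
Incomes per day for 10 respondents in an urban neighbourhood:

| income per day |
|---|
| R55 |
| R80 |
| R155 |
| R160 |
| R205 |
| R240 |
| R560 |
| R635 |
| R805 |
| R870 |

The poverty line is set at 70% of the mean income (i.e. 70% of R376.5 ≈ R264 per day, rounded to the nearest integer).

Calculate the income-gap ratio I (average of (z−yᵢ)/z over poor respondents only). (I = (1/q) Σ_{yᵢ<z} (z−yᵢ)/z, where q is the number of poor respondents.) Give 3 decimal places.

Below the line: R55, R80, R155, R160, R205, R240 (q = 6 of N = 10).
Relative gaps: 0.7917, 0.6970, 0.4129, 0.3939, 0.2235, 0.0909; sum = 2.609848.
The income-gap ratio divides by q (the poor only): 2.609848 / 6 = 0.435.

0.435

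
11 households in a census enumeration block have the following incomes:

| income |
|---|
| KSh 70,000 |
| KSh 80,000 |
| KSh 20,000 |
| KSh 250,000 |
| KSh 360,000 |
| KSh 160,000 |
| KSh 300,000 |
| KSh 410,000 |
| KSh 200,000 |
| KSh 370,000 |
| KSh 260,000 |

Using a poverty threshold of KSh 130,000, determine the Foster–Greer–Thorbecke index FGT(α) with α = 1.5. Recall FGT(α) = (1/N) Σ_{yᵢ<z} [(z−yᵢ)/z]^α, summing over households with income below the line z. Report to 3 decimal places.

Below the line: KSh 20,000, KSh 70,000, KSh 80,000 (q = 3 of N = 11).
Relative gaps: (130000−20000)/130000 = 0.8462; (130000−70000)/130000 = 0.4615; (130000−80000)/130000 = 0.3846.
Raised to α = 1.5: 0.77835; 0.31355; 0.23853.
Sum = 1.330430; FGT(1.5) = 1.330430 / 11 = 0.121.

0.121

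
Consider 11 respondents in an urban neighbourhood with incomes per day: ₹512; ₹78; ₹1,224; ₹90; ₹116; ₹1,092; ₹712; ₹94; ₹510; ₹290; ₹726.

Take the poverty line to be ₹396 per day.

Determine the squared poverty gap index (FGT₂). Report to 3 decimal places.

Below z: ₹78, ₹90, ₹94, ₹116, ₹290 (q = 5 of N = 11).
Gap ratios (z−y)/z: (396−78)/396 = 0.8030; (396−90)/396 = 0.7727; (396−94)/396 = 0.7626; (396−116)/396 = 0.7071; (396−290)/396 = 0.2677.
Squared: 0.6449; 0.5971; 0.5816; 0.4999; 0.0717.
Sum = 2.395164; P₂ = 2.395164 / 11 = 0.218.

0.218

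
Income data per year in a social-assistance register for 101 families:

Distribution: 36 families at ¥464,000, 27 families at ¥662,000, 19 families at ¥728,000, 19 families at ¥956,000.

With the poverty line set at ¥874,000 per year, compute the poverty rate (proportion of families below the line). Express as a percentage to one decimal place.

81.2%

82 of the 101 families have income below ¥874,000.
H = 82/101 = 81.2%.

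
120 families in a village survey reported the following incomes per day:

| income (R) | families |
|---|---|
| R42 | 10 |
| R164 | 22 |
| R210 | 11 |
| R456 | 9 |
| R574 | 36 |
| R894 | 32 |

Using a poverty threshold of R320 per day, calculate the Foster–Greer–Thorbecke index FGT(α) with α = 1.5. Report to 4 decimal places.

Incomes under z: 10×R42, 22×R164, 11×R210 (q = 43 of N = 120).
Normalized shortfalls: (320−42)/320 = 0.8688 (×10); (320−164)/320 = 0.4875 (×22); (320−210)/320 = 0.3438 (×11).
Raised to α = 1.5: 0.80973 (×10); 0.34038 (×22); 0.20154 (×11).
Sum = 17.802615; FGT(1.5) = 17.802615 / 120 = 0.1484.

0.1484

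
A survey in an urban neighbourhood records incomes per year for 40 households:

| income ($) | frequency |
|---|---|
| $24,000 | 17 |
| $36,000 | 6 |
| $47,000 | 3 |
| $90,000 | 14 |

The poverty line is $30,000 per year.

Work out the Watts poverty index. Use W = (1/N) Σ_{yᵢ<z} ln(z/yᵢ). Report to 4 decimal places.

0.0948

Below z: 17×$24,000 (q = 17 of N = 40).
Log shortfalls: ln(30000/24000) = 0.2231 (×17).
W = 3.793440 / 40 = 0.0948.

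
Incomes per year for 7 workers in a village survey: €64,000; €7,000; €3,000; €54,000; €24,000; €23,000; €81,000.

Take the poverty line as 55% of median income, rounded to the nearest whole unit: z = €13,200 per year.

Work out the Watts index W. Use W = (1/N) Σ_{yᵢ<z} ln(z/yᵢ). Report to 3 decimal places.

0.302

Below the line: €3,000, €7,000 (q = 2 of N = 7).
Log gaps: ln(13200/3000) = 1.4816; ln(13200/7000) = 0.6343.
W = 2.115911 / 7 = 0.302.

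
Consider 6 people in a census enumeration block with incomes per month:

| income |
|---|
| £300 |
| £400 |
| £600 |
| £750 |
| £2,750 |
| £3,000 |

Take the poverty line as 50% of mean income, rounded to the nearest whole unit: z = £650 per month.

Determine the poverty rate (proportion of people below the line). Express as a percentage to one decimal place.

50.0%

3 of the 6 people have income below £650.
H = 3/6 = 50.0%.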